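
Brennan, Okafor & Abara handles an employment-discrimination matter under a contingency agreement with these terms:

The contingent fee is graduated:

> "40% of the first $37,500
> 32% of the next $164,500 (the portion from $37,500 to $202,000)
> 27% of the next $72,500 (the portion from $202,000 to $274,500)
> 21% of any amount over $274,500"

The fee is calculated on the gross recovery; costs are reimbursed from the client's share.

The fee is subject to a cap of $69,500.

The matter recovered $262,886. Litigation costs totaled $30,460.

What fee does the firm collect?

$69,500.00

Fee base is the gross recovery, $262,886; costs are reimbursed separately.
First $37,500 at 40% = $15,000.00
Next $164,500 at 32% = $52,640.00
Remaining $60,886 at 27% = $16,439.22
Fee: $15,000.00 + $52,640.00 + $16,439.22 = $84,079.22
$84,079.22 exceeds the $69,500 cap, so the fee is capped at $69,500.00.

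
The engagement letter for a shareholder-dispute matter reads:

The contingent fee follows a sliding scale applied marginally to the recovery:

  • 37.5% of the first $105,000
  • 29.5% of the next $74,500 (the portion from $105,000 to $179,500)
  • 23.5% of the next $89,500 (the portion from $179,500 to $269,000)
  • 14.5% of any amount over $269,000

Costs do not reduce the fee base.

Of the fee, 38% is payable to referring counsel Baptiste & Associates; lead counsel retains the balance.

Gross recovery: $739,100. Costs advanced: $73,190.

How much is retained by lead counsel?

Fee base is the gross recovery, $739,100; costs are reimbursed separately.
First $105,000 at 37.5% = $39,375.00
Next $74,500 at 29.5% = $21,977.50
Next $89,500 at 23.5% = $21,032.50
Remaining $470,100 at 14.5% = $68,164.50
Fee: $39,375.00 + $21,977.50 + $21,032.50 + $68,164.50 = $150,549.50
Referral share: 38% of $150,549.50 = $57,208.81; lead counsel retains $150,549.50 − $57,208.81 = $93,340.69.

$93,340.69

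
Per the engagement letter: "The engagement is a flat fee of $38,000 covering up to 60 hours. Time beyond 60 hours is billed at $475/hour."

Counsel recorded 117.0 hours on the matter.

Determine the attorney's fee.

$65,075.00

Flat fee: $38,000.00
Excess hours: 117.0 − 60 = 57.0
Overrun: 57.0 × $475 = $27,075.00
Total: $38,000.00 + $27,075.00 = $65,075.00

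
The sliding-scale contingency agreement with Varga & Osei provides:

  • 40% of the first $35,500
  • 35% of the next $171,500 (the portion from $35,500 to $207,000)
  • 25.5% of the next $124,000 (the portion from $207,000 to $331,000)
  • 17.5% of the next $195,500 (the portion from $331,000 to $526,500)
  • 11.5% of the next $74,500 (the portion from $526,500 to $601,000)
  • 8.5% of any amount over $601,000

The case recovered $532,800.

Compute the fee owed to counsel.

$140,782.00

First $35,500 at 40% = $14,200.00
Next $171,500 at 35% = $60,025.00
Next $124,000 at 25.5% = $31,620.00
Next $195,500 at 17.5% = $34,212.50
Remaining $6,300 at 11.5% = $724.50
Fee: $14,200.00 + $60,025.00 + $31,620.00 + $34,212.50 + $724.50 = $140,782.00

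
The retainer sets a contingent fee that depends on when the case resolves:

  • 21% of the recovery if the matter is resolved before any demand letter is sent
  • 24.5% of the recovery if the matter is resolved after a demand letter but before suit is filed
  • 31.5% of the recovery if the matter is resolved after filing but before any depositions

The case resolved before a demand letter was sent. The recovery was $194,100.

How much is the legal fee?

The matter resolved before a demand letter was sent, so the 21% rate applies.
$194,100 × 21% = $40,761.00

$40,761.00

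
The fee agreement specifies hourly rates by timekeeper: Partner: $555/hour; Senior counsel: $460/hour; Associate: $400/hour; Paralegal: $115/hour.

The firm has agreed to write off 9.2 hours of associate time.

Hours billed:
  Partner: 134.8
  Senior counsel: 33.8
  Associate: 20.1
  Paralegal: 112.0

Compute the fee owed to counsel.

$107,602.00

Partner: 134.8 × $555 = $74,814.00
Senior counsel: 33.8 × $460 = $15,548.00
Associate: 20.1 × $400 = $8,040.00
Paralegal: 112.0 × $115 = $12,880.00
Subtotal: $111,282.00
Write-off: 9.2 × $400 = $3,680.00
Total: $111,282.00 − $3,680.00 = $107,602.00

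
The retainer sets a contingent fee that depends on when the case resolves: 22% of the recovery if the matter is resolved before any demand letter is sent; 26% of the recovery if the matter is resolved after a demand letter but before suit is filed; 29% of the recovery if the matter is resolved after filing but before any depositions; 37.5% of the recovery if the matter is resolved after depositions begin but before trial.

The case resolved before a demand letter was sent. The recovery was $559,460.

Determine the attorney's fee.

The matter resolved before a demand letter was sent, so the 22% rate applies.
$559,460 × 22% = $123,081.20

$123,081.20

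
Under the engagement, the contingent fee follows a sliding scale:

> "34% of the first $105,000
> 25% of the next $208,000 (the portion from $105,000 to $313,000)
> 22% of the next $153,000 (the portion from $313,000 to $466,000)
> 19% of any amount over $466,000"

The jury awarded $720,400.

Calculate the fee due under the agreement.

First $105,000 at 34% = $35,700.00
Next $208,000 at 25% = $52,000.00
Next $153,000 at 22% = $33,660.00
Remaining $254,400 at 19% = $48,336.00
Fee: $35,700.00 + $52,000.00 + $33,660.00 + $48,336.00 = $169,696.00

$169,696.00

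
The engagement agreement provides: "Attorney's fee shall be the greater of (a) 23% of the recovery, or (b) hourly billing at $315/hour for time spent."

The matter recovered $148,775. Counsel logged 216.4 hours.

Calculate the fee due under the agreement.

$68,166.00

(a) 23% of $148,775 = $34,218.25
(b) 216.4 × $315 = $68,166.00
The greater is (b): $68,166.00.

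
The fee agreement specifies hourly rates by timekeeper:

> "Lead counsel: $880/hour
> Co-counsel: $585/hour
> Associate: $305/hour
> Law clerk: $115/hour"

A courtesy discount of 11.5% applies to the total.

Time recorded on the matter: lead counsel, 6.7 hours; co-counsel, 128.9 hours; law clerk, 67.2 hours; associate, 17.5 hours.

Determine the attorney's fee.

Lead counsel: 6.7 × $880 = $5,896.00
Co-counsel: 128.9 × $585 = $75,406.50
Associate: 17.5 × $305 = $5,337.50
Law clerk: 67.2 × $115 = $7,728.00
Subtotal: $94,368.00
Less 11.5% discount: −$10,852.32
Total: $94,368.00 − $10,852.32 = $83,515.68

$83,515.68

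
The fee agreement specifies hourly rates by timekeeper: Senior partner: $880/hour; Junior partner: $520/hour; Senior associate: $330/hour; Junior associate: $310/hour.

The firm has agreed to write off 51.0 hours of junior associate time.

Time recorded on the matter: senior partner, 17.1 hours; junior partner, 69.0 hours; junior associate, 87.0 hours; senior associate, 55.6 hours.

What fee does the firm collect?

$80,436.00

Senior partner: 17.1 × $880 = $15,048.00
Junior partner: 69.0 × $520 = $35,880.00
Senior associate: 55.6 × $330 = $18,348.00
Junior associate: 87.0 × $310 = $26,970.00
Subtotal: $96,246.00
Write-off: 51.0 × $310 = $15,810.00
Total: $96,246.00 − $15,810.00 = $80,436.00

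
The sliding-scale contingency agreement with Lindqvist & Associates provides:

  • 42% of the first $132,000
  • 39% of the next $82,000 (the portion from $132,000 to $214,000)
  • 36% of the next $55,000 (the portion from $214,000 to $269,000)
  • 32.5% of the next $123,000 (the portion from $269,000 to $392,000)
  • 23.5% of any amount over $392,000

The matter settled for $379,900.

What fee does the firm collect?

$143,262.50

First $132,000 at 42% = $55,440.00
Next $82,000 at 39% = $31,980.00
Next $55,000 at 36% = $19,800.00
Remaining $110,900 at 32.5% = $36,042.50
Fee: $55,440.00 + $31,980.00 + $19,800.00 + $36,042.50 = $143,262.50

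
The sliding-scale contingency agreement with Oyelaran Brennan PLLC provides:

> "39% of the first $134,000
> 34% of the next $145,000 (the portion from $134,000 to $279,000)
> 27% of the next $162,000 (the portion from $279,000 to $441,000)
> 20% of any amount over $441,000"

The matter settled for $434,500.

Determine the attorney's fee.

$143,545.00

First $134,000 at 39% = $52,260.00
Next $145,000 at 34% = $49,300.00
Remaining $155,500 at 27% = $41,985.00
Fee: $52,260.00 + $49,300.00 + $41,985.00 = $143,545.00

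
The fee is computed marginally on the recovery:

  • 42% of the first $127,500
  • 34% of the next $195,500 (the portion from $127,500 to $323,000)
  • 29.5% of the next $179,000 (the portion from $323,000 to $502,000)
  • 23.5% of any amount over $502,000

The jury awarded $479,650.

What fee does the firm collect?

$166,231.75

First $127,500 at 42% = $53,550.00
Next $195,500 at 34% = $66,470.00
Remaining $156,650 at 29.5% = $46,211.75
Fee: $53,550.00 + $66,470.00 + $46,211.75 = $166,231.75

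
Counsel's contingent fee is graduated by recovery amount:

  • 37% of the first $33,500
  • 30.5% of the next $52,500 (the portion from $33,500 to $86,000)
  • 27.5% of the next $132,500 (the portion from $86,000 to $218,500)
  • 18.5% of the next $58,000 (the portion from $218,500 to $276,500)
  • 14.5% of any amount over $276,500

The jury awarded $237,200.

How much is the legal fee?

First $33,500 at 37% = $12,395.00
Next $52,500 at 30.5% = $16,012.50
Next $132,500 at 27.5% = $36,437.50
Remaining $18,700 at 18.5% = $3,459.50
Fee: $12,395.00 + $16,012.50 + $36,437.50 + $3,459.50 = $68,304.50

$68,304.50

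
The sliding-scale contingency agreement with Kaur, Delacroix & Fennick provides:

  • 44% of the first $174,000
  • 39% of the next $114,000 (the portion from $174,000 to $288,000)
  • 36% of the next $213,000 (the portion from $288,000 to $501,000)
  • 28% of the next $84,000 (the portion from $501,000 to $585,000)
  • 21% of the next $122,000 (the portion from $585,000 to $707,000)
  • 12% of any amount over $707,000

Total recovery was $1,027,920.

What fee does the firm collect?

First $174,000 at 44% = $76,560.00
Next $114,000 at 39% = $44,460.00
Next $213,000 at 36% = $76,680.00
Next $84,000 at 28% = $23,520.00
Next $122,000 at 21% = $25,620.00
Remaining $320,920 at 12% = $38,510.40
Fee: $76,560.00 + $44,460.00 + $76,680.00 + $23,520.00 + $25,620.00 + $38,510.40 = $285,350.40

$285,350.40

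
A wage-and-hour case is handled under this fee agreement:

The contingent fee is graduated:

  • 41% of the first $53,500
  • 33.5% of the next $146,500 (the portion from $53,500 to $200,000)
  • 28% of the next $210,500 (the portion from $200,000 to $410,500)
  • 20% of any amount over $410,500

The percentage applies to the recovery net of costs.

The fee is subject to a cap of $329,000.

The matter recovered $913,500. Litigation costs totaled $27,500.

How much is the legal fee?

$225,052.50

Fee base (net of costs): $913,500 − $27,500 = $886,000
First $53,500 at 41% = $21,935.00
Next $146,500 at 33.5% = $49,077.50
Next $210,500 at 28% = $58,940.00
Remaining $475,500 at 20% = $95,100.00
Fee: $21,935.00 + $49,077.50 + $58,940.00 + $95,100.00 = $225,052.50
$225,052.50 is under the $329,000 cap.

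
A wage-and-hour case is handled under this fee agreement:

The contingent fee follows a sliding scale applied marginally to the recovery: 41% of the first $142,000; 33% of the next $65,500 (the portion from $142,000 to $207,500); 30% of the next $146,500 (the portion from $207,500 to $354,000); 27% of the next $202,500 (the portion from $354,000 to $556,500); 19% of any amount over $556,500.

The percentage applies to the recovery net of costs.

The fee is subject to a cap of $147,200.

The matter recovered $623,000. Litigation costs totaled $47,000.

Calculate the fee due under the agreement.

Fee base (net of costs): $623,000 − $47,000 = $576,000
First $142,000 at 41% = $58,220.00
Next $65,500 at 33% = $21,615.00
Next $146,500 at 30% = $43,950.00
Next $202,500 at 27% = $54,675.00
Remaining $19,500 at 19% = $3,705.00
Fee: $58,220.00 + $21,615.00 + $43,950.00 + $54,675.00 + $3,705.00 = $182,165.00
$182,165.00 exceeds the $147,200 cap, so the fee is capped at $147,200.00.

$147,200.00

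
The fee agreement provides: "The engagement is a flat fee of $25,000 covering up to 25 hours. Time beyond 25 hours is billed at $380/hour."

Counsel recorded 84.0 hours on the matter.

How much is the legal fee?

$47,420.00

Flat fee: $25,000.00
Excess hours: 84.0 − 25 = 59.0
Overrun: 59.0 × $380 = $22,420.00
Total: $25,000.00 + $22,420.00 = $47,420.00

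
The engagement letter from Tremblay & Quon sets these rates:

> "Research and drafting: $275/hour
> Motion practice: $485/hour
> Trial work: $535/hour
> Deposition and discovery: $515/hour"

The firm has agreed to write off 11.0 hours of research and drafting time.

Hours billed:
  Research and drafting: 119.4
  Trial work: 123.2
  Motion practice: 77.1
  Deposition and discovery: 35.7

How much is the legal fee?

Research and drafting: 119.4 × $275 = $32,835.00
Motion practice: 77.1 × $485 = $37,393.50
Trial work: 123.2 × $535 = $65,912.00
Deposition and discovery: 35.7 × $515 = $18,385.50
Subtotal: $154,526.00
Write-off: 11.0 × $275 = $3,025.00
Total: $154,526.00 − $3,025.00 = $151,501.00

$151,501.00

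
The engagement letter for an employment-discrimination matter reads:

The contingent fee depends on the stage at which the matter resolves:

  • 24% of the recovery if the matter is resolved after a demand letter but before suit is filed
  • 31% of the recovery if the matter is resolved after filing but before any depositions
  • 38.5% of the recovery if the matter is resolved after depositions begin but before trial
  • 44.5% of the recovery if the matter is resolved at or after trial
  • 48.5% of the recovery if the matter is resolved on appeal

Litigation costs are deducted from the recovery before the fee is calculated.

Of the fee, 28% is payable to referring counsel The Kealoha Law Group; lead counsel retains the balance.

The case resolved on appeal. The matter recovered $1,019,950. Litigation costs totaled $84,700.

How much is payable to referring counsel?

$127,006.95

Fee base (net of costs): $1,019,950 − $84,700 = $935,250
The matter resolved on appeal, so the 48.5% rate applies.
$935,250 × 48.5% = $453,596.25
Referral share: 28% of $453,596.25 = $127,006.95; lead counsel retains $453,596.25 − $127,006.95 = $326,589.30.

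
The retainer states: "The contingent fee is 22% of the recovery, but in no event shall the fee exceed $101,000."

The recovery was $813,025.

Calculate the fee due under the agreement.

$101,000.00

22% of $813,025 = $178,865.50
That exceeds the $101,000 cap, so the fee is capped at $101,000.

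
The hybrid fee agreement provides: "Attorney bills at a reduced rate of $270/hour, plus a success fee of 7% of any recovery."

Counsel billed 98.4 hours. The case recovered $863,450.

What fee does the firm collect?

Hourly: 98.4 × $270 = $26,568.00
Success fee: 7% of $863,450 = $60,441.50
Total: $26,568.00 + $60,441.50 = $87,009.50

$87,009.50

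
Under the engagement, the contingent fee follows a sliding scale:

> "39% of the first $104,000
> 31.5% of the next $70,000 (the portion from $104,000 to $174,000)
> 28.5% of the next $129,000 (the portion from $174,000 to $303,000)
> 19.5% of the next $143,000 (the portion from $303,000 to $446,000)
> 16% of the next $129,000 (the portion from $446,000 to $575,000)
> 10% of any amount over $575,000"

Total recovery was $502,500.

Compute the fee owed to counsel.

$136,300.00

First $104,000 at 39% = $40,560.00
Next $70,000 at 31.5% = $22,050.00
Next $129,000 at 28.5% = $36,765.00
Next $143,000 at 19.5% = $27,885.00
Remaining $56,500 at 16% = $9,040.00
Fee: $40,560.00 + $22,050.00 + $36,765.00 + $27,885.00 + $9,040.00 = $136,300.00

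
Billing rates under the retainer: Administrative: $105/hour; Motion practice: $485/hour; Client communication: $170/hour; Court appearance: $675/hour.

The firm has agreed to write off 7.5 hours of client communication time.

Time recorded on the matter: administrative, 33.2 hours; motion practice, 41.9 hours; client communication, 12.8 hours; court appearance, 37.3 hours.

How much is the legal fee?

Administrative: 33.2 × $105 = $3,486.00
Motion practice: 41.9 × $485 = $20,321.50
Client communication: 12.8 × $170 = $2,176.00
Court appearance: 37.3 × $675 = $25,177.50
Subtotal: $51,161.00
Write-off: 7.5 × $170 = $1,275.00
Total: $51,161.00 − $1,275.00 = $49,886.00

$49,886.00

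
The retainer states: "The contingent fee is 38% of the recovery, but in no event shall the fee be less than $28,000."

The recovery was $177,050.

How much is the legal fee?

$67,279.00

38% of $177,050 = $67,279.00
That exceeds the $28,000 minimum.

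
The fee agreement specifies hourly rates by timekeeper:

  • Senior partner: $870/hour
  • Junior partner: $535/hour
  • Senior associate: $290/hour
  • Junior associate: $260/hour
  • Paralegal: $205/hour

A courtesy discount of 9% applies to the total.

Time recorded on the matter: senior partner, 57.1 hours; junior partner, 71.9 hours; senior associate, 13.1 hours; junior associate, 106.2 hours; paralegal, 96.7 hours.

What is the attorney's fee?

Senior partner: 57.1 × $870 = $49,677.00
Junior partner: 71.9 × $535 = $38,466.50
Senior associate: 13.1 × $290 = $3,799.00
Junior associate: 106.2 × $260 = $27,612.00
Paralegal: 96.7 × $205 = $19,823.50
Subtotal: $139,378.00
Less 9% discount: −$12,544.02
Total: $139,378.00 − $12,544.02 = $126,833.98

$126,833.98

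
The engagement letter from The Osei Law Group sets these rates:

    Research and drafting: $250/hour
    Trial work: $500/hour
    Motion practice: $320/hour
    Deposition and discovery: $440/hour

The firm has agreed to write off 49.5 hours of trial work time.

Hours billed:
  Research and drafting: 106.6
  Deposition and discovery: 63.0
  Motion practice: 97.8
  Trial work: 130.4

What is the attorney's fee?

Research and drafting: 106.6 × $250 = $26,650.00
Trial work: 130.4 × $500 = $65,200.00
Motion practice: 97.8 × $320 = $31,296.00
Deposition and discovery: 63.0 × $440 = $27,720.00
Subtotal: $150,866.00
Write-off: 49.5 × $500 = $24,750.00
Total: $150,866.00 − $24,750.00 = $126,116.00

$126,116.00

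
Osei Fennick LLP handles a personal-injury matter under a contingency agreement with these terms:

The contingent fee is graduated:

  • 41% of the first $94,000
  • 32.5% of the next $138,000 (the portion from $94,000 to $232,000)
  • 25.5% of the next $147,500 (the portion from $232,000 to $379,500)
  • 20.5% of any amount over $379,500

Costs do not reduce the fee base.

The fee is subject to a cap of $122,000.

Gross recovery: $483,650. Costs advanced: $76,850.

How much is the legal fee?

Fee base is the gross recovery, $483,650; costs are reimbursed separately.
First $94,000 at 41% = $38,540.00
Next $138,000 at 32.5% = $44,850.00
Next $147,500 at 25.5% = $37,612.50
Remaining $104,150 at 20.5% = $21,350.75
Fee: $38,540.00 + $44,850.00 + $37,612.50 + $21,350.75 = $142,353.25
$142,353.25 exceeds the $122,000 cap, so the fee is capped at $122,000.00.

$122,000.00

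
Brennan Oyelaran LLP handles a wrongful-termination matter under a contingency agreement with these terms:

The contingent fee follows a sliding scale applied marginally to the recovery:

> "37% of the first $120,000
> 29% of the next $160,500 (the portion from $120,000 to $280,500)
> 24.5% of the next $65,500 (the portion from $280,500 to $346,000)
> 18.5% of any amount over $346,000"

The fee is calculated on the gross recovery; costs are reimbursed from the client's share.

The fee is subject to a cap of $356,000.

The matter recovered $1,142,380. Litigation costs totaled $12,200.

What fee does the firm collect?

$254,322.80

Fee base is the gross recovery, $1,142,380; costs are reimbursed separately.
First $120,000 at 37% = $44,400.00
Next $160,500 at 29% = $46,545.00
Next $65,500 at 24.5% = $16,047.50
Remaining $796,380 at 18.5% = $147,330.30
Fee: $44,400.00 + $46,545.00 + $16,047.50 + $147,330.30 = $254,322.80
$254,322.80 is under the $356,000 cap.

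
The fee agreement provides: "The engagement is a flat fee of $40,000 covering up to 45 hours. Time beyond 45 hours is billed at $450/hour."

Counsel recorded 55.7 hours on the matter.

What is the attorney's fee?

$44,815.00

Flat fee: $40,000.00
Excess hours: 55.7 − 45 = 10.7
Overrun: 10.7 × $450 = $4,815.00
Total: $40,000.00 + $4,815.00 = $44,815.00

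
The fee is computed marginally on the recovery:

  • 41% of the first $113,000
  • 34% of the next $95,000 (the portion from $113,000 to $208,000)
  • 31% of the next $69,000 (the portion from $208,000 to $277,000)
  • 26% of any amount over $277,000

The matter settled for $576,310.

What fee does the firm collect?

$177,840.60

First $113,000 at 41% = $46,330.00
Next $95,000 at 34% = $32,300.00
Next $69,000 at 31% = $21,390.00
Remaining $299,310 at 26% = $77,820.60
Fee: $46,330.00 + $32,300.00 + $21,390.00 + $77,820.60 = $177,840.60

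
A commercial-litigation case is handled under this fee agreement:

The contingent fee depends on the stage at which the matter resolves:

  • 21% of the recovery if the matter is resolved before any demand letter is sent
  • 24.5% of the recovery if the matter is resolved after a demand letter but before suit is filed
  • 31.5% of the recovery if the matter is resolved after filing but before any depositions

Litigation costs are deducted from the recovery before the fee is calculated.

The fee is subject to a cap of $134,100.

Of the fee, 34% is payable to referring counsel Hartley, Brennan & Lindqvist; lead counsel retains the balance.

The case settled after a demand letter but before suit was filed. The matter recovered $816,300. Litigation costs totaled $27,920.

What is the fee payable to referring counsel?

$45,594.00

Fee base (net of costs): $816,300 − $27,920 = $788,380
The matter settled after a demand letter but before suit was filed, so the 24.5% rate applies.
$788,380 × 24.5% = $193,153.10
$193,153.10 exceeds the $134,100 cap, so the fee is capped at $134,100.00.
Referral share: 34% of $134,100.00 = $45,594.00; lead counsel retains $134,100.00 − $45,594.00 = $88,506.00.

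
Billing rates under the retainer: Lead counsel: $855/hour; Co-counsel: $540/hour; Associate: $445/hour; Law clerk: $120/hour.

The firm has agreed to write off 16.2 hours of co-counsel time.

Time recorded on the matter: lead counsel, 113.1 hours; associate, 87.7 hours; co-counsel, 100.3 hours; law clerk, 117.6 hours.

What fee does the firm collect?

Lead counsel: 113.1 × $855 = $96,700.50
Co-counsel: 100.3 × $540 = $54,162.00
Associate: 87.7 × $445 = $39,026.50
Law clerk: 117.6 × $120 = $14,112.00
Subtotal: $204,001.00
Write-off: 16.2 × $540 = $8,748.00
Total: $204,001.00 − $8,748.00 = $195,253.00

$195,253.00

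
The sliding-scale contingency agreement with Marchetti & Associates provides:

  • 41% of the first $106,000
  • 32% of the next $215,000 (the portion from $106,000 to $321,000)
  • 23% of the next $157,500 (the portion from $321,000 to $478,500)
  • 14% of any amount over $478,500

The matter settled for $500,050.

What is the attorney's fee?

$151,502.00

First $106,000 at 41% = $43,460.00
Next $215,000 at 32% = $68,800.00
Next $157,500 at 23% = $36,225.00
Remaining $21,550 at 14% = $3,017.00
Fee: $43,460.00 + $68,800.00 + $36,225.00 + $3,017.00 = $151,502.00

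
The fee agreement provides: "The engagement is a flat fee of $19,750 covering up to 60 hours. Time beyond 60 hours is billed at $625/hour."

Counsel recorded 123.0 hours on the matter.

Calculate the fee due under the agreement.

Flat fee: $19,750.00
Excess hours: 123.0 − 60 = 63.0
Overrun: 63.0 × $625 = $39,375.00
Total: $19,750.00 + $39,375.00 = $59,125.00

$59,125.00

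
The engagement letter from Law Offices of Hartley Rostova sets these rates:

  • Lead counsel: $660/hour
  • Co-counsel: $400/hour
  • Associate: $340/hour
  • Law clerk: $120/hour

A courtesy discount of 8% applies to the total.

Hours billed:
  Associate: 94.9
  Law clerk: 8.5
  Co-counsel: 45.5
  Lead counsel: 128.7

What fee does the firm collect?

$125,513.76

Lead counsel: 128.7 × $660 = $84,942.00
Co-counsel: 45.5 × $400 = $18,200.00
Associate: 94.9 × $340 = $32,266.00
Law clerk: 8.5 × $120 = $1,020.00
Subtotal: $136,428.00
Less 8% discount: −$10,914.24
Total: $136,428.00 − $10,914.24 = $125,513.76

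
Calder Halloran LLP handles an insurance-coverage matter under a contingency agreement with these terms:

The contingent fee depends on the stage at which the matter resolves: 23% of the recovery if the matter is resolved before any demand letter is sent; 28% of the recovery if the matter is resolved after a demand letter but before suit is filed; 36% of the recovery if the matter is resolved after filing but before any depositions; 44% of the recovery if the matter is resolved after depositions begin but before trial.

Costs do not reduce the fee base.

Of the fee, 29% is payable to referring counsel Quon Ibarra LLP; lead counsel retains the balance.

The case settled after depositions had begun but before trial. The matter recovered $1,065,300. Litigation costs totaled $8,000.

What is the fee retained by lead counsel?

Fee base is the gross recovery, $1,065,300; costs are reimbursed separately.
The matter settled after depositions had begun but before trial, so the 44% rate applies.
$1,065,300 × 44% = $468,732.00
Referral share: 29% of $468,732.00 = $135,932.28; lead counsel retains $468,732.00 − $135,932.28 = $332,799.72.

$332,799.72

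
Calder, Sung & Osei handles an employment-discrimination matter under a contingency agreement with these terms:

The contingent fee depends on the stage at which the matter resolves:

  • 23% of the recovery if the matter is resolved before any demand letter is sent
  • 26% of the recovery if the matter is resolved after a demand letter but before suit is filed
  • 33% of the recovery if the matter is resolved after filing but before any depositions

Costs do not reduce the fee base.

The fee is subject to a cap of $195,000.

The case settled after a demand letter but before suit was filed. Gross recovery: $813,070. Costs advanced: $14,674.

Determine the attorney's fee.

Fee base is the gross recovery, $813,070; costs are reimbursed separately.
The matter settled after a demand letter but before suit was filed, so the 26% rate applies.
$813,070 × 26% = $211,398.20
$211,398.20 exceeds the $195,000 cap, so the fee is capped at $195,000.00.

$195,000.00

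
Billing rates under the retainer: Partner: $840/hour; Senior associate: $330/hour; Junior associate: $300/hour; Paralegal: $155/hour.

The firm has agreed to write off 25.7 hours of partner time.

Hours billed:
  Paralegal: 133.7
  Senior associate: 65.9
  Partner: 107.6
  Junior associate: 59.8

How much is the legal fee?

Partner: 107.6 × $840 = $90,384.00
Senior associate: 65.9 × $330 = $21,747.00
Junior associate: 59.8 × $300 = $17,940.00
Paralegal: 133.7 × $155 = $20,723.50
Subtotal: $150,794.50
Write-off: 25.7 × $840 = $21,588.00
Total: $150,794.50 − $21,588.00 = $129,206.50

$129,206.50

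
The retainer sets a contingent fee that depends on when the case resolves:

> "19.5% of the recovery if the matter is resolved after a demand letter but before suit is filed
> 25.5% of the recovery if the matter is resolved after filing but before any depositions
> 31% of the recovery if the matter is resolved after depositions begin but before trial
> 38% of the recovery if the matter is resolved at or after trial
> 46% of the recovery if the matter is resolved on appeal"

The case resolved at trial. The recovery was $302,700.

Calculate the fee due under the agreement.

$115,026.00

The matter resolved at trial, so the 38% rate applies.
$302,700 × 38% = $115,026.00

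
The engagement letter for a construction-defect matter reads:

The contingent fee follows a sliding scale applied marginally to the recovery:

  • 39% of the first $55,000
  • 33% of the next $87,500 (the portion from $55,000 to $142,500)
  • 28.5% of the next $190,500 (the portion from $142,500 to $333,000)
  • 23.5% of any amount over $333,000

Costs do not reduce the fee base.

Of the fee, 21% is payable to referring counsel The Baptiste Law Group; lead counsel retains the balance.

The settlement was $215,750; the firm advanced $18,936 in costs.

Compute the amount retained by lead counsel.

$56,248.99

Fee base is the gross recovery, $215,750; costs are reimbursed separately.
First $55,000 at 39% = $21,450.00
Next $87,500 at 33% = $28,875.00
Remaining $73,250 at 28.5% = $20,876.25
Fee: $21,450.00 + $28,875.00 + $20,876.25 = $71,201.25
Referral share: 21% of $71,201.25 = $14,952.26; lead counsel retains $71,201.25 − $14,952.26 = $56,248.99.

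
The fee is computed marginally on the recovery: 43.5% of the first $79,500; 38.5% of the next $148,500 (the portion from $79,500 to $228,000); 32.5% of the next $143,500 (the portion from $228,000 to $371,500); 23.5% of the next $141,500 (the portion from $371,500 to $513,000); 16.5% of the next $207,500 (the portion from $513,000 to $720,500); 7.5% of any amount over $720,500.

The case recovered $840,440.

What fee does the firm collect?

$214,878.00

First $79,500 at 43.5% = $34,582.50
Next $148,500 at 38.5% = $57,172.50
Next $143,500 at 32.5% = $46,637.50
Next $141,500 at 23.5% = $33,252.50
Next $207,500 at 16.5% = $34,237.50
Remaining $119,940 at 7.5% = $8,995.50
Fee: $34,582.50 + $57,172.50 + $46,637.50 + $33,252.50 + $34,237.50 + $8,995.50 = $214,878.00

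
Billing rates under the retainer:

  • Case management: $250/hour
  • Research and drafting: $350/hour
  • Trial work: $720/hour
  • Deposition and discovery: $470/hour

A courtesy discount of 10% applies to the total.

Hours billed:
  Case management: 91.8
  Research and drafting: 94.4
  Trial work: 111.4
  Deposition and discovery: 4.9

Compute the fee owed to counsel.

$124,650.90

Case management: 91.8 × $250 = $22,950.00
Research and drafting: 94.4 × $350 = $33,040.00
Trial work: 111.4 × $720 = $80,208.00
Deposition and discovery: 4.9 × $470 = $2,303.00
Subtotal: $138,501.00
Less 10% discount: −$13,850.10
Total: $138,501.00 − $13,850.10 = $124,650.90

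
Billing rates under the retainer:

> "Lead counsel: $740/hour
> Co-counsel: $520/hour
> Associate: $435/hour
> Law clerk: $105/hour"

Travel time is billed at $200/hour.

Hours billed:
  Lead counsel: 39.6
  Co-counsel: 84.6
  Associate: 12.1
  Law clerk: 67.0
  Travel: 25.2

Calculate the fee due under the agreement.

$90,634.50

Lead counsel: 39.6 × $740 = $29,304.00
Co-counsel: 84.6 × $520 = $43,992.00
Associate: 12.1 × $435 = $5,263.50
Law clerk: 67.0 × $105 = $7,035.00
Subtotal: $29,304.00 + $43,992.00 + $5,263.50 + $7,035.00 = $85,594.50
Travel: 25.2 × $200 = $5,040.00
Total: $85,594.50 + $5,040.00 = $90,634.50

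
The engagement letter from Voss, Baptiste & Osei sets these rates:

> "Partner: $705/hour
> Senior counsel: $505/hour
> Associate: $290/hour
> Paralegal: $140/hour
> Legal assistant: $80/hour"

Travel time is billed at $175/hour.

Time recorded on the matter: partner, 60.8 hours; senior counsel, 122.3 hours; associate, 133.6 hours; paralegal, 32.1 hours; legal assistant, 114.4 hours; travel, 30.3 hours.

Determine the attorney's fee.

$162,318.00

Partner: 60.8 × $705 = $42,864.00
Senior counsel: 122.3 × $505 = $61,761.50
Associate: 133.6 × $290 = $38,744.00
Paralegal: 32.1 × $140 = $4,494.00
Legal assistant: 114.4 × $80 = $9,152.00
Subtotal: $42,864.00 + $61,761.50 + $38,744.00 + $4,494.00 + $9,152.00 = $157,015.50
Travel: 30.3 × $175 = $5,302.50
Total: $157,015.50 + $5,302.50 = $162,318.00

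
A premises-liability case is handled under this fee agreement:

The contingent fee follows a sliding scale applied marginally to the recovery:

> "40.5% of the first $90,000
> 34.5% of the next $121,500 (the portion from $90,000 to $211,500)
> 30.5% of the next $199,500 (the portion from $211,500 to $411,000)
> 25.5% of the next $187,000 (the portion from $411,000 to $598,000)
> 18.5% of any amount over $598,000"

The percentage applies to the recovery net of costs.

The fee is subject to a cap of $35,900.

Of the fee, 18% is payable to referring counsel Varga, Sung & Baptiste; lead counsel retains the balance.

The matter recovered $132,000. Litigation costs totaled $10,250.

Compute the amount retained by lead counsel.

Fee base (net of costs): $132,000 − $10,250 = $121,750
First $90,000 at 40.5% = $36,450.00
Remaining $31,750 at 34.5% = $10,953.75
Fee: $36,450.00 + $10,953.75 = $47,403.75
$47,403.75 exceeds the $35,900 cap, so the fee is capped at $35,900.00.
Referral share: 18% of $35,900.00 = $6,462.00; lead counsel retains $35,900.00 − $6,462.00 = $29,438.00.

$29,438.00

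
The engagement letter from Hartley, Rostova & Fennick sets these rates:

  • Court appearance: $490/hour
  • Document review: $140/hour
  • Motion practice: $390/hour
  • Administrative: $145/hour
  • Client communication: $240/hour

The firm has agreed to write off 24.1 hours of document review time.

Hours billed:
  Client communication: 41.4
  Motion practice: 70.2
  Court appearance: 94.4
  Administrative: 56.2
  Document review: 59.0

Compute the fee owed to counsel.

$96,605.00

Court appearance: 94.4 × $490 = $46,256.00
Document review: 59.0 × $140 = $8,260.00
Motion practice: 70.2 × $390 = $27,378.00
Administrative: 56.2 × $145 = $8,149.00
Client communication: 41.4 × $240 = $9,936.00
Subtotal: $99,979.00
Write-off: 24.1 × $140 = $3,374.00
Total: $99,979.00 − $3,374.00 = $96,605.00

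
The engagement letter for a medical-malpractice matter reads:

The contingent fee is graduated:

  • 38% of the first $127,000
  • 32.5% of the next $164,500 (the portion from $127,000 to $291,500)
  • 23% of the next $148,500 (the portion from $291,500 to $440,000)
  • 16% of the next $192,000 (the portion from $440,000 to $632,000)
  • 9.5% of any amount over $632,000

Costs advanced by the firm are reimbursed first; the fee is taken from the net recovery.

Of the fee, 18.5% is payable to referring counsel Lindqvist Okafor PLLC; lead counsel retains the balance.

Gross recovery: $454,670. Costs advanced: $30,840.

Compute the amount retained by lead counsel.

Fee base (net of costs): $454,670 − $30,840 = $423,830
First $127,000 at 38% = $48,260.00
Next $164,500 at 32.5% = $53,462.50
Remaining $132,330 at 23% = $30,435.90
Fee: $48,260.00 + $53,462.50 + $30,435.90 = $132,158.40
Referral share: 18.5% of $132,158.40 = $24,449.30; lead counsel retains $132,158.40 − $24,449.30 = $107,709.10.

$107,709.10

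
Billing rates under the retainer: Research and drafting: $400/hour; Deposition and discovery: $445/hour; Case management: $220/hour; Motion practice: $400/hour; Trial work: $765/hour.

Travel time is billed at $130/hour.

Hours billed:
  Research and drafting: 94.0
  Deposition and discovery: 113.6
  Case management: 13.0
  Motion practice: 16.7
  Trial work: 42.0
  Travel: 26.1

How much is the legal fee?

Research and drafting: 94.0 × $400 = $37,600.00
Deposition and discovery: 113.6 × $445 = $50,552.00
Case management: 13.0 × $220 = $2,860.00
Motion practice: 16.7 × $400 = $6,680.00
Trial work: 42.0 × $765 = $32,130.00
Subtotal: $37,600.00 + $50,552.00 + $2,860.00 + $6,680.00 + $32,130.00 = $129,822.00
Travel: 26.1 × $130 = $3,393.00
Total: $129,822.00 + $3,393.00 = $133,215.00

$133,215.00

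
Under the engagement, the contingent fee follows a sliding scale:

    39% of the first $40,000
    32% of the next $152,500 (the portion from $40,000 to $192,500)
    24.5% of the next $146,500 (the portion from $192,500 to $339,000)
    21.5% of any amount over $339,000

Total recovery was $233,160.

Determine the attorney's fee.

First $40,000 at 39% = $15,600.00
Next $152,500 at 32% = $48,800.00
Remaining $40,660 at 24.5% = $9,961.70
Fee: $15,600.00 + $48,800.00 + $9,961.70 = $74,361.70

$74,361.70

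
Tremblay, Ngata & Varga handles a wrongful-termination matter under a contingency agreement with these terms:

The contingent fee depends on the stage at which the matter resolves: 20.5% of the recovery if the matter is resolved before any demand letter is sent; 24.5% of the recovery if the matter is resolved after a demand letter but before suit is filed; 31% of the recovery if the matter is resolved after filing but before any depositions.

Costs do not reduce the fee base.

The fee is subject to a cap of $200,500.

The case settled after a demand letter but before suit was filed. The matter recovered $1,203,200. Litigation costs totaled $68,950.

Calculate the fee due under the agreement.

$200,500.00

Fee base is the gross recovery, $1,203,200; costs are reimbursed separately.
The matter settled after a demand letter but before suit was filed, so the 24.5% rate applies.
$1,203,200 × 24.5% = $294,784.00
$294,784.00 exceeds the $200,500 cap, so the fee is capped at $200,500.00.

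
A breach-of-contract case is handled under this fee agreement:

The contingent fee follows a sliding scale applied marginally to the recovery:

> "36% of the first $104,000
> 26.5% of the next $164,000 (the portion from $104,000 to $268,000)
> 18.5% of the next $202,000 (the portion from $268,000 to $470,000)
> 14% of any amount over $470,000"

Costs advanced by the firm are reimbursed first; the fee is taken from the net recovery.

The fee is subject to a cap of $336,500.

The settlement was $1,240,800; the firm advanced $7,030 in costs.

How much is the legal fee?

$225,197.80

Fee base (net of costs): $1,240,800 − $7,030 = $1,233,770
First $104,000 at 36% = $37,440.00
Next $164,000 at 26.5% = $43,460.00
Next $202,000 at 18.5% = $37,370.00
Remaining $763,770 at 14% = $106,927.80
Fee: $37,440.00 + $43,460.00 + $37,370.00 + $106,927.80 = $225,197.80
$225,197.80 is under the $336,500 cap.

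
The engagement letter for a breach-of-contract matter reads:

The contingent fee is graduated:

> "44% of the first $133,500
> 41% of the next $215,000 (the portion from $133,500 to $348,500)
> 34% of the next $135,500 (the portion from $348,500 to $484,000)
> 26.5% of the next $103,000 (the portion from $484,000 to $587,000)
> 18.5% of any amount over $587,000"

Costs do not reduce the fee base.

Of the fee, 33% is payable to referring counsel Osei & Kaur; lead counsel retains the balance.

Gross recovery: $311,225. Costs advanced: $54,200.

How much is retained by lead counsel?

Fee base is the gross recovery, $311,225; costs are reimbursed separately.
First $133,500 at 44% = $58,740.00
Remaining $177,725 at 41% = $72,867.25
Fee: $58,740.00 + $72,867.25 = $131,607.25
Referral share: 33% of $131,607.25 = $43,430.39; lead counsel retains $131,607.25 − $43,430.39 = $88,176.86.

$88,176.86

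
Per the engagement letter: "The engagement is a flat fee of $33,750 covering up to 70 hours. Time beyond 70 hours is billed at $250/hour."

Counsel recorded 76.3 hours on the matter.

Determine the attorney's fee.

$35,325.00

Flat fee: $33,750.00
Excess hours: 76.3 − 70 = 6.3
Overrun: 6.3 × $250 = $1,575.00
Total: $33,750.00 + $1,575.00 = $35,325.00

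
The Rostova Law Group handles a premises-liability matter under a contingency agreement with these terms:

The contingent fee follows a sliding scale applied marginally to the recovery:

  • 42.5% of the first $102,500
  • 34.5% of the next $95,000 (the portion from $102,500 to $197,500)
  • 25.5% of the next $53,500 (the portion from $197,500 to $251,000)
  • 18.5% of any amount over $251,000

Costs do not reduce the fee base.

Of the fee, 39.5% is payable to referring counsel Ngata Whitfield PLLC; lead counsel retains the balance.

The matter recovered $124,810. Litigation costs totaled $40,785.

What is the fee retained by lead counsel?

$31,011.97

Fee base is the gross recovery, $124,810; costs are reimbursed separately.
First $102,500 at 42.5% = $43,562.50
Remaining $22,310 at 34.5% = $7,696.95
Fee: $43,562.50 + $7,696.95 = $51,259.45
Referral share: 39.5% of $51,259.45 = $20,247.48; lead counsel retains $51,259.45 − $20,247.48 = $31,011.97.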